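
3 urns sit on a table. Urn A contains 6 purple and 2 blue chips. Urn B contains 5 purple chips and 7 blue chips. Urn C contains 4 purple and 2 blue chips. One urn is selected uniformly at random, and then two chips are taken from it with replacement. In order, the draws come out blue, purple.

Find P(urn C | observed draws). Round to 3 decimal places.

Under each hypothesis, the probability of the observed sequence is: P(data | urn A) = (2/8)(6/8) = 3/16; P(data | urn B) = (7/12)(5/12) = 35/144; P(data | urn C) = (2/6)(4/6) = 2/9.
Multiplying each by its prior: 1/3 · 3/16 = 1/16, 1/3 · 35/144 = 35/432, 1/3 · 2/9 = 2/27; with total 47/216.
So P(urn C | data) = (2/27) / (47/216) = 16/47.

0.340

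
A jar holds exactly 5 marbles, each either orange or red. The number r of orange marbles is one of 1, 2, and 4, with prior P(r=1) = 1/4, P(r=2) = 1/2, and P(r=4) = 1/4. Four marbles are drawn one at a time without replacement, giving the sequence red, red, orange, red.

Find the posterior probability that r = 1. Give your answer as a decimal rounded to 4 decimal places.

0.5000

The likelihood of the observed sequence under each hypothesis: P(data | r = 1) = (4/5)(3/4)(1/3)(2/2) = 1/5; P(data | r = 2) = (3/5)(2/4)(2/3)(1/2) = 1/10; P(data | r = 4) = (1/5)(0/4) = 0.
The prior-weighted likelihoods are 1/4 · 1/5 = 1/20, 1/2 · 1/10 = 1/20, 1/4 · 0 = 0; summing to 1/10.
So P(r = 1 | data) = (1/20) / (1/10) = 1/2.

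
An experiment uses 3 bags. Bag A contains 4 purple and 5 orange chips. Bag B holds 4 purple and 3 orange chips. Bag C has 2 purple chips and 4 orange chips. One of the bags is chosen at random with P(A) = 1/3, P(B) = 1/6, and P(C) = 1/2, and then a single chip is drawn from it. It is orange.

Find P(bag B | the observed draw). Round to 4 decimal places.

The likelihood of this draw under each hypothesis: P(data | bag A) = (5/9) = 5/9; P(data | bag B) = (3/7) = 3/7; P(data | bag C) = (4/6) = 2/3.
The prior-weighted likelihoods are 1/3 · 5/9 = 5/27, 1/6 · 3/7 = 1/14, 1/2 · 2/3 = 1/3; these sum to 223/378.
Therefore the posterior P(bag B | data) = (1/14) / (223/378) = 27/223.

0.1211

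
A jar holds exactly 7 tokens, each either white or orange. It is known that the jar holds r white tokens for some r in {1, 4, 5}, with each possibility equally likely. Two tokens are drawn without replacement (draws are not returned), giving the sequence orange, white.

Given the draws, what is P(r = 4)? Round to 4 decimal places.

Compute the likelihood of the observed sequence for each case: P(data | r = 1) = (6/7)(1/6) = 1/7; P(data | r = 4) = (3/7)(4/6) = 2/7; P(data | r = 5) = (2/7)(5/6) = 5/21.
Multiplying each by its prior: 1/3 · 1/7 = 1/21, 1/3 · 2/7 = 2/21, 1/3 · 5/21 = 5/63; summing to 2/9.
Hence P(r = 4 | data) = (2/21) / (2/9) = 3/7.

0.4286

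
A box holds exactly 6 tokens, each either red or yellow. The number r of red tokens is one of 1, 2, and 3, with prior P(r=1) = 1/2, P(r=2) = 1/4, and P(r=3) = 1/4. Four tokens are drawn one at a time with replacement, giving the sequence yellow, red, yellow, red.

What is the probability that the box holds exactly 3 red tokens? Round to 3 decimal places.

The likelihood of the observed sequence under each hypothesis: P(data | r = 1) = (5/6)(1/6)(5/6)(1/6) = 0.01929; P(data | r = 2) = (4/6)(2/6)(4/6)(2/6) = 0.049383; P(data | r = 3) = (3/6)(3/6)(3/6)(3/6) = 0.0625.
Multiplying each by its prior: 1/2 · 0.01929 = 0.0096451, 1/4 · 0.049383 = 0.012346, 1/4 · 0.0625 = 0.015625; with total 0.037616.
By Bayes' rule, P(r = 3 | data) = (0.015625) / (0.037616) = 0.41538.

0.415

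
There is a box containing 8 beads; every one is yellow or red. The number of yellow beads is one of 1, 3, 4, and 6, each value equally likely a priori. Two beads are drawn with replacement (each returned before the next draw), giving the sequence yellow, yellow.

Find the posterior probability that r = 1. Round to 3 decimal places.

The likelihood of the observed sequence under each hypothesis: P(data | r = 1) = (1/8)(1/8) = 1/64; P(data | r = 3) = (3/8)(3/8) = 9/64; P(data | r = 4) = (4/8)(4/8) = 1/4; P(data | r = 6) = (6/8)(6/8) = 9/16.
Weighting by the prior gives 1/4 · 1/64 = 1/256, 1/4 · 9/64 = 9/256, 1/4 · 1/4 = 1/16, 1/4 · 9/16 = 9/64; these sum to 31/128.
By Bayes' rule, P(r = 1 | data) = (1/256) / (31/128) = 1/62.

0.016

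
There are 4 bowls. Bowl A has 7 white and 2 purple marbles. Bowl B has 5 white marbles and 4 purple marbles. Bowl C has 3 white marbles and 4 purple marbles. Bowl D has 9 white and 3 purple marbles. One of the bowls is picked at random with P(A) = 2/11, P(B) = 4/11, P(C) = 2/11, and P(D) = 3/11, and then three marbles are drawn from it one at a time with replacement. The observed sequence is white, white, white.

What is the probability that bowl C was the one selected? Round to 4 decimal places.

0.0516

Compute the likelihood of the observed sequence for each case: P(data | bowl A) = (7/9)(7/9)(7/9) = 0.47051; P(data | bowl B) = (5/9)(5/9)(5/9) = 0.17147; P(data | bowl C) = (3/7)(3/7)(3/7) = 0.078717; P(data | bowl D) = (9/12)(9/12)(9/12) = 0.42188.
The prior-weighted likelihoods are 2/11 · 0.47051 = 0.085547, 4/11 · 0.17147 = 0.062352, 2/11 · 0.078717 = 0.014312, 3/11 · 0.42188 = 0.11506; with total 0.27727.
So P(bowl C | data) = (0.014312) / (0.27727) = 0.051619.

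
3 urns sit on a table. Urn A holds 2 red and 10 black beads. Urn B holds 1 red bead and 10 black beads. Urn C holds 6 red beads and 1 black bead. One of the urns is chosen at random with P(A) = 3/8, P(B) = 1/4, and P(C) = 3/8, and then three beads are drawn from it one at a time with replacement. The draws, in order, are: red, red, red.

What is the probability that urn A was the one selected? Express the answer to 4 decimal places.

0.0073

Under each hypothesis, the probability of the observed sequence is: P(data | urn A) = (2/12)(2/12)(2/12) = 0.0046296; P(data | urn B) = (1/11)(1/11)(1/11) = 0.00075131; P(data | urn C) = (6/7)(6/7)(6/7) = 0.62974.
Weighting by the prior gives 3/8 · 0.0046296 = 0.0017361, 1/4 · 0.00075131 = 0.00018783, 3/8 · 0.62974 = 0.23615; with total 0.23808.
So P(urn A | data) = (0.0017361) / (0.23808) = 0.0072923.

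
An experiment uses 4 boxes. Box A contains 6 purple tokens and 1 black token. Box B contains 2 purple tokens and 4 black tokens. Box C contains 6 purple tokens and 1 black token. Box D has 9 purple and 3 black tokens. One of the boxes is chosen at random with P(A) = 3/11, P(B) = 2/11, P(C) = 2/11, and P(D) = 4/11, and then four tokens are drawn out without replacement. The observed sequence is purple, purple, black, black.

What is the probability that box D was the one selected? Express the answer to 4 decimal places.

0.5217

For each hypothesis, P(data | H) works out to: P(data | box A) = (6/7)(5/6)(1/5)(0/4) = 0; P(data | box B) = (2/6)(1/5)(4/4)(3/3) = 0.066667; P(data | box C) = (6/7)(5/6)(1/5)(0/4) = 0; P(data | box D) = (9/12)(8/11)(3/10)(2/9) = 0.036364.
Weighting by the prior gives 3/11 · 0 = 0, 2/11 · 0.066667 = 0.012121, 2/11 · 0 = 0, 4/11 · 0.036364 = 0.013223; summing to 0.025344.
Hence P(box D | data) = (0.013223) / (0.025344) = 0.52174.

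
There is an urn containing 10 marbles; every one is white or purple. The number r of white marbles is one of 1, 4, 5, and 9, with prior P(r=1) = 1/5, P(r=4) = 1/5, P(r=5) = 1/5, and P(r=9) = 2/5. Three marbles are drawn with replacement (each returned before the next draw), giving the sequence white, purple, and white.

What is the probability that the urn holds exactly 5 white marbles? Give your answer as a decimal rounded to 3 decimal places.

The likelihood of the observed sequence under each hypothesis: P(data | r = 1) = (1/10)(9/10)(1/10) = 0.009; P(data | r = 4) = (4/10)(6/10)(4/10) = 0.096; P(data | r = 5) = (5/10)(5/10)(5/10) = 0.125; P(data | r = 9) = (9/10)(1/10)(9/10) = 0.081.
The prior-weighted likelihoods are 1/5 · 0.009 = 0.0018, 1/5 · 0.096 = 0.0192, 1/5 · 0.125 = 0.025, 2/5 · 0.081 = 0.0324; these sum to 0.0784.
Therefore the posterior P(r = 5 | data) = (0.025) / (0.0784) = 0.31888.

0.319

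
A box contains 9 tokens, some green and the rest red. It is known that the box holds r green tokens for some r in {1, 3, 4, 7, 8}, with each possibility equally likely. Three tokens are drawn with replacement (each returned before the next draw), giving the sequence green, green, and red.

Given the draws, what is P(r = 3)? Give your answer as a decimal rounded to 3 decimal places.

0.178

The likelihood of the observed sequence under each hypothesis: P(data | r = 1) = (1/9)(1/9)(8/9) = 0.010974; P(data | r = 3) = (3/9)(3/9)(6/9) = 0.074074; P(data | r = 4) = (4/9)(4/9)(5/9) = 0.10974; P(data | r = 7) = (7/9)(7/9)(2/9) = 0.13443; P(data | r = 8) = (8/9)(8/9)(1/9) = 0.087791.
Multiplying each by its prior: 1/5 · 0.010974 = 0.0021948, 1/5 · 0.074074 = 0.014815, 1/5 · 0.10974 = 0.021948, 1/5 · 0.13443 = 0.026886, 1/5 · 0.087791 = 0.017558; these sum to 0.083402.
By Bayes' rule, P(r = 3 | data) = (0.014815) / (0.083402) = 0.17763.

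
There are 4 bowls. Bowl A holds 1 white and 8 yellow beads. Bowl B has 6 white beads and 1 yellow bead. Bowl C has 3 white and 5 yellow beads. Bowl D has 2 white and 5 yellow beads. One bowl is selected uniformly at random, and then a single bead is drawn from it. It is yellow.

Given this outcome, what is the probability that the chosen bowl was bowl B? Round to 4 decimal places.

0.0603

Under each hypothesis, the probability of this draw is: P(data | bowl A) = (8/9) = 0.88889; P(data | bowl B) = (1/7) = 0.14286; P(data | bowl C) = (5/8) = 0.625; P(data | bowl D) = (5/7) = 0.71429.
The prior-weighted likelihoods are 1/4 · 0.88889 = 0.22222, 1/4 · 0.14286 = 0.035714, 1/4 · 0.625 = 0.15625, 1/4 · 0.71429 = 0.17857; with total 0.59276.
Therefore the posterior P(bowl B | data) = (0.035714) / (0.59276) = 0.060251.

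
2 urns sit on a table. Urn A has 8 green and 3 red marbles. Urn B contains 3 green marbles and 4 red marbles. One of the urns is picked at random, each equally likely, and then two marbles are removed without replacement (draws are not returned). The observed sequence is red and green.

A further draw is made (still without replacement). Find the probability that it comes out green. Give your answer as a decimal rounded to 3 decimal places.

Under each hypothesis, the probability of the observed sequence is: P(data | urn A) = (3/11)(8/10) = 12/55; P(data | urn B) = (4/7)(3/6) = 2/7.
The prior-weighted likelihoods are 1/2 · 12/55 = 6/55, 1/2 · 2/7 = 1/7; summing to 97/385.
Normalising, the posterior is P(urn A | data) = 42/97, P(urn B | data) = 55/97.
So P(green next | data) = Σ P(green next | H) P(H | data) = (7/9)(42/97) + (2/5)(55/97) = 164/291.

0.564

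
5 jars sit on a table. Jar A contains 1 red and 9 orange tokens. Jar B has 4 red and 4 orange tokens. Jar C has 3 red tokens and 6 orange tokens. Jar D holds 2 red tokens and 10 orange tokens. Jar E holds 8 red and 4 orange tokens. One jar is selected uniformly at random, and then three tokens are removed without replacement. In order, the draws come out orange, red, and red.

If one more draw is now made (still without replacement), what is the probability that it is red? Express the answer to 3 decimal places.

0.456

Under each hypothesis, the probability of the observed sequence is: P(data | jar A) = (9/10)(1/9)(0/8) = 0; P(data | jar B) = (4/8)(4/7)(3/6) = 0.14286; P(data | jar C) = (6/9)(3/8)(2/7) = 0.071429; P(data | jar D) = (10/12)(2/11)(1/10) = 0.015152; P(data | jar E) = (4/12)(8/11)(7/10) = 0.1697.
Weighting by the prior gives 1/5 · 0 = 0, 1/5 · 0.14286 = 0.028571, 1/5 · 0.071429 = 0.014286, 1/5 · 0.015152 = 0.0030303, 1/5 · 0.1697 = 0.033939; summing to 0.079827.
Dividing through by the total gives posterior P(jar A | data) = 0, P(jar B | data) = 0.35792, P(jar C | data) = 0.17896, P(jar D | data) = 0.037961, P(jar E | data) = 0.42516.
So P(red next | data) = Σ P(red next | H) P(H | data) = (2/5)(0.35792) + (1/6)(0.17896) + (0)(0.037961) + (2/3)(0.42516) = 0.45644.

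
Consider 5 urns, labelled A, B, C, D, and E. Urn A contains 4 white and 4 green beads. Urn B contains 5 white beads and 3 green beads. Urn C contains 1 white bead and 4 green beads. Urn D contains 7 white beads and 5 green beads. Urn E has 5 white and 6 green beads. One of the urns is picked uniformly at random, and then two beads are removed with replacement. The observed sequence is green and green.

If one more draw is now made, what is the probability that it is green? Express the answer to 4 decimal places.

0.6155

Under each hypothesis, the probability of the observed sequence is: P(data | urn A) = (4/8)(4/8) = 0.25; P(data | urn B) = (3/8)(3/8) = 0.14062; P(data | urn C) = (4/5)(4/5) = 0.64; P(data | urn D) = (5/12)(5/12) = 0.17361; P(data | urn E) = (6/11)(6/11) = 0.29752.
The prior-weighted likelihoods are 1/5 · 0.25 = 0.05, 1/5 · 0.14062 = 0.028125, 1/5 · 0.64 = 0.128, 1/5 · 0.17361 = 0.034722, 1/5 · 0.29752 = 0.059504; with total 0.30035.
Dividing through by the total gives posterior P(urn A | data) = 0.16647, P(urn B | data) = 0.09364, P(urn C | data) = 0.42617, P(urn D | data) = 0.11561, P(urn E | data) = 0.19812.
So P(green next | data) = Σ P(green next | H) P(H | data) = (1/2)(0.16647) + (3/8)(0.09364) + (4/5)(0.42617) + (5/12)(0.11561) + (6/11)(0.19812) = 0.61552.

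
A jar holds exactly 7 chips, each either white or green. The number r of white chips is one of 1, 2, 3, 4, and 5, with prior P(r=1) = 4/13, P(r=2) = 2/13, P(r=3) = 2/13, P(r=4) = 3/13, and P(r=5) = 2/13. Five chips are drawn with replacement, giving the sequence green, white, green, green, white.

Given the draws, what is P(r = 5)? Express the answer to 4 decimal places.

0.0849

Compute the likelihood of the observed sequence for each case: P(data | r = 1) = (6/7)(1/7)(6/7)(6/7)(1/7) = 0.012852; P(data | r = 2) = (5/7)(2/7)(5/7)(5/7)(2/7) = 0.02975; P(data | r = 3) = (4/7)(3/7)(4/7)(4/7)(3/7) = 0.034271; P(data | r = 4) = (3/7)(4/7)(3/7)(3/7)(4/7) = 0.025704; P(data | r = 5) = (2/7)(5/7)(2/7)(2/7)(5/7) = 0.0119.
Multiplying each by its prior: 4/13 · 0.012852 = 0.0039544, 2/13 · 0.02975 = 0.0045768, 2/13 · 0.034271 = 0.0052725, 3/13 · 0.025704 = 0.0059316, 2/13 · 0.0119 = 0.0018307; with total 0.021566.
Therefore the posterior P(r = 5 | data) = (0.0018307) / (0.021566) = 0.08489.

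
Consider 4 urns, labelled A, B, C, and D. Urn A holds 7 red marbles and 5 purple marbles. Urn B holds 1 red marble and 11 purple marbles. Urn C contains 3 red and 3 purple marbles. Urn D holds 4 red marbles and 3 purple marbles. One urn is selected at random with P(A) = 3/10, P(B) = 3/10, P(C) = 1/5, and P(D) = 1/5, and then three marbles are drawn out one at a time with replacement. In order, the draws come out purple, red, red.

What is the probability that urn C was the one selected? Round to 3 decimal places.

The likelihood of the observed sequence under each hypothesis: P(data | urn A) = (5/12)(7/12)(7/12) = 0.14178; P(data | urn B) = (11/12)(1/12)(1/12) = 0.0063657; P(data | urn C) = (3/6)(3/6)(3/6) = 0.125; P(data | urn D) = (3/7)(4/7)(4/7) = 0.13994.
Multiplying each by its prior: 3/10 · 0.14178 = 0.042535, 3/10 · 0.0063657 = 0.0019097, 1/5 · 0.125 = 0.025, 1/5 · 0.13994 = 0.027988; summing to 0.097433.
By Bayes' rule, P(urn C | data) = (0.025) / (0.097433) = 0.25659.

0.257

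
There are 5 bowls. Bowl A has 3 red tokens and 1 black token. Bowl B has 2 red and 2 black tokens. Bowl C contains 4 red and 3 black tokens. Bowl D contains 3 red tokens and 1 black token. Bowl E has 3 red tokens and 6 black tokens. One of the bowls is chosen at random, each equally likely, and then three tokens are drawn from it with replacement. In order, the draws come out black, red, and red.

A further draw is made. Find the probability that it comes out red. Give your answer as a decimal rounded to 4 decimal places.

0.6096

For each hypothesis, P(data | H) works out to: P(data | bowl A) = (1/4)(3/4)(3/4) = 0.14062; P(data | bowl B) = (2/4)(2/4)(2/4) = 0.125; P(data | bowl C) = (3/7)(4/7)(4/7) = 0.13994; P(data | bowl D) = (1/4)(3/4)(3/4) = 0.14062; P(data | bowl E) = (6/9)(3/9)(3/9) = 0.074074.
Weighting by the prior gives 1/5 · 0.14062 = 0.028125, 1/5 · 0.125 = 0.025, 1/5 · 0.13994 = 0.027988, 1/5 · 0.14062 = 0.028125, 1/5 · 0.074074 = 0.014815; these sum to 0.12405.
The posterior is then P(bowl A | data) = 0.22672, P(bowl B | data) = 0.20153, P(bowl C | data) = 0.22562, P(bowl D | data) = 0.22672, P(bowl E | data) = 0.11942.
Averaging over the posterior, P(red next | data) = (3/4)(0.22672) + (1/2)(0.20153) + (4/7)(0.22562) + (3/4)(0.22672) + (1/3)(0.11942) = 0.60957.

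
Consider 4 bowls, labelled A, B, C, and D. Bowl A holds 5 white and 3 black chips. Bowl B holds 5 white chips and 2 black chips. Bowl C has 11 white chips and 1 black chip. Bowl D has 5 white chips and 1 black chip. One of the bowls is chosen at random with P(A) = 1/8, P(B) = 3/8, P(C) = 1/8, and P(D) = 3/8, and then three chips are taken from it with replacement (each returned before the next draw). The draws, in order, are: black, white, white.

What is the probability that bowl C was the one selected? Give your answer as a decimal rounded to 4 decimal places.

Under each hypothesis, the probability of the observed sequence is: P(data | bowl A) = (3/8)(5/8)(5/8) = 0.14648; P(data | bowl B) = (2/7)(5/7)(5/7) = 0.14577; P(data | bowl C) = (1/12)(11/12)(11/12) = 0.070023; P(data | bowl D) = (1/6)(5/6)(5/6) = 0.11574.
The prior-weighted likelihoods are 1/8 · 0.14648 = 0.018311, 3/8 · 0.14577 = 0.054665, 1/8 · 0.070023 = 0.0087529, 3/8 · 0.11574 = 0.043403; summing to 0.12513.
So P(bowl C | data) = (0.0087529) / (0.12513) = 0.06995.

0.0699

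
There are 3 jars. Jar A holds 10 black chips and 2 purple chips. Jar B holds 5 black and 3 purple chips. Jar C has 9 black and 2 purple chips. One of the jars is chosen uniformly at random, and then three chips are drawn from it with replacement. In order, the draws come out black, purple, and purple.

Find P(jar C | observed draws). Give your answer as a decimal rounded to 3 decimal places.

For each hypothesis, P(data | H) works out to: P(data | jar A) = (10/12)(2/12)(2/12) = 0.023148; P(data | jar B) = (5/8)(3/8)(3/8) = 0.087891; P(data | jar C) = (9/11)(2/11)(2/11) = 0.027047.
Multiplying each by its prior: 1/3 · 0.023148 = 0.007716, 1/3 · 0.087891 = 0.029297, 1/3 · 0.027047 = 0.0090158; with total 0.046029.
Hence P(jar C | data) = (0.0090158) / (0.046029) = 0.19587.

0.196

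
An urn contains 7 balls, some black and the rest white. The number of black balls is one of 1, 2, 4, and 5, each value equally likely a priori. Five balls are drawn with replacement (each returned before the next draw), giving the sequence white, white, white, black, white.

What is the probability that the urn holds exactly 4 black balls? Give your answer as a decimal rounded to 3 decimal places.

The likelihood of the observed sequence under each hypothesis: P(data | r = 1) = (6/7)(6/7)(6/7)(1/7)(6/7) = 0.077111; P(data | r = 2) = (5/7)(5/7)(5/7)(2/7)(5/7) = 0.074374; P(data | r = 4) = (3/7)(3/7)(3/7)(4/7)(3/7) = 0.019278; P(data | r = 5) = (2/7)(2/7)(2/7)(5/7)(2/7) = 0.0047599.
Weighting by the prior gives 1/4 · 0.077111 = 0.019278, 1/4 · 0.074374 = 0.018593, 1/4 · 0.019278 = 0.0048194, 1/4 · 0.0047599 = 0.00119; these sum to 0.043881.
So P(r = 4 | data) = (0.0048194) / (0.043881) = 0.10983.

0.110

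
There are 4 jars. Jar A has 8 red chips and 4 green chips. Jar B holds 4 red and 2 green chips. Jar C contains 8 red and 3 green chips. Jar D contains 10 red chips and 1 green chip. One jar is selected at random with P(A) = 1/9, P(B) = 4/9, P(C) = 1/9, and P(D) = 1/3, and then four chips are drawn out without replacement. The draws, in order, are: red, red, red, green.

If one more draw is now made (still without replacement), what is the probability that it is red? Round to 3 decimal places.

The likelihood of the observed sequence under each hypothesis: P(data | jar A) = (8/12)(7/11)(6/10)(4/9) = 0.11313; P(data | jar B) = (4/6)(3/5)(2/4)(2/3) = 0.13333; P(data | jar C) = (8/11)(7/10)(6/9)(3/8) = 0.12727; P(data | jar D) = (10/11)(9/10)(8/9)(1/8) = 0.090909.
Weighting by the prior gives 1/9 · 0.11313 = 0.01257, 4/9 · 0.13333 = 0.059259, 1/9 · 0.12727 = 0.014141, 1/3 · 0.090909 = 0.030303; these sum to 0.11627.
The posterior is then P(jar A | data) = 0.10811, P(jar B | data) = 0.50965, P(jar C | data) = 0.12162, P(jar D | data) = 0.26062.
The predictive probability is P(red next | data) = (5/8)(0.10811) + (1/2)(0.50965) + (5/7)(0.12162) + (1)(0.26062) = 0.66988.

0.670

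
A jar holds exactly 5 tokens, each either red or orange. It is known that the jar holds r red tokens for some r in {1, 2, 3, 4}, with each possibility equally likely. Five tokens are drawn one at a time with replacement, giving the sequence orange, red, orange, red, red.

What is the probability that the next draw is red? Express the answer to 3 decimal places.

0.569

For each hypothesis, P(data | H) works out to: P(data | r = 1) = (4/5)(1/5)(4/5)(1/5)(1/5) = 0.00512; P(data | r = 2) = (3/5)(2/5)(3/5)(2/5)(2/5) = 0.02304; P(data | r = 3) = (2/5)(3/5)(2/5)(3/5)(3/5) = 0.03456; P(data | r = 4) = (1/5)(4/5)(1/5)(4/5)(4/5) = 0.02048.
Weighting by the prior gives 1/4 · 0.00512 = 0.00128, 1/4 · 0.02304 = 0.00576, 1/4 · 0.03456 = 0.00864, 1/4 · 0.02048 = 0.00512; these sum to 0.0208.
The posterior is then P(r = 1 | data) = 0.061538, P(r = 2 | data) = 0.27692, P(r = 3 | data) = 0.41538, P(r = 4 | data) = 0.24615.
Averaging over the posterior, P(red next | data) = (1/5)(0.061538) + (2/5)(0.27692) + (3/5)(0.41538) + (4/5)(0.24615) = 0.56923.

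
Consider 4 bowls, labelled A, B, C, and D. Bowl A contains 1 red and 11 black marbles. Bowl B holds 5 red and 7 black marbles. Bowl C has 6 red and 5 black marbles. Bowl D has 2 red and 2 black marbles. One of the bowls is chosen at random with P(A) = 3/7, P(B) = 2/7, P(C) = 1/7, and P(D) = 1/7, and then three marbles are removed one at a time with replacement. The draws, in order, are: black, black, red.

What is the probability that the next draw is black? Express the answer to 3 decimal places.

0.645

Under each hypothesis, the probability of the observed sequence is: P(data | bowl A) = (11/12)(11/12)(1/12) = 0.070023; P(data | bowl B) = (7/12)(7/12)(5/12) = 0.14178; P(data | bowl C) = (5/11)(5/11)(6/11) = 0.1127; P(data | bowl D) = (2/4)(2/4)(2/4) = 0.125.
Weighting by the prior gives 3/7 · 0.070023 = 0.03001, 2/7 · 0.14178 = 0.040509, 1/7 · 0.1127 = 0.0161, 1/7 · 0.125 = 0.017857; these sum to 0.10448.
Dividing through by the total gives posterior P(bowl A | data) = 0.28724, P(bowl B | data) = 0.38774, P(bowl C | data) = 0.1541, P(bowl D | data) = 0.17092.
The predictive probability is P(black next | data) = (11/12)(0.28724) + (7/12)(0.38774) + (5/11)(0.1541) + (1/2)(0.17092) = 0.64499.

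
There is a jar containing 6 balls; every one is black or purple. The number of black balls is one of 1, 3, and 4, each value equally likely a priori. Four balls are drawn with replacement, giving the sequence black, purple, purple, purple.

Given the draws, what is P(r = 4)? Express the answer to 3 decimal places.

Under each hypothesis, the probability of the observed sequence is: P(data | r = 1) = (1/6)(5/6)(5/6)(5/6) = 0.096451; P(data | r = 3) = (3/6)(3/6)(3/6)(3/6) = 0.0625; P(data | r = 4) = (4/6)(2/6)(2/6)(2/6) = 0.024691.
Multiplying each by its prior: 1/3 · 0.096451 = 0.03215, 1/3 · 0.0625 = 0.020833, 1/3 · 0.024691 = 0.0082305; with total 0.061214.
Hence P(r = 4 | data) = (0.0082305) / (0.061214) = 0.13445.

0.134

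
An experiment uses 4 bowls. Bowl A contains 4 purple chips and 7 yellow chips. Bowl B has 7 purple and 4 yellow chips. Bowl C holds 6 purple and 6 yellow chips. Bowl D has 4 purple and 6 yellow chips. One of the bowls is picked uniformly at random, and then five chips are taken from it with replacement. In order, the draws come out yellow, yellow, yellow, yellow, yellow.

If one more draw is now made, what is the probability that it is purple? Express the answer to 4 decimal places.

0.4038

Under each hypothesis, the probability of the observed sequence is: P(data | bowl A) = (7/11)(7/11)(7/11)(7/11)(7/11) = 0.10436; P(data | bowl B) = (4/11)(4/11)(4/11)(4/11)(4/11) = 0.0063582; P(data | bowl C) = (6/12)(6/12)(6/12)(6/12)(6/12) = 0.03125; P(data | bowl D) = (6/10)(6/10)(6/10)(6/10)(6/10) = 0.07776.
Weighting by the prior gives 1/4 · 0.10436 = 0.02609, 1/4 · 0.0063582 = 0.0015896, 1/4 · 0.03125 = 0.0078125, 1/4 · 0.07776 = 0.01944; with total 0.054932.
The posterior is then P(bowl A | data) = 0.47495, P(bowl B | data) = 0.028937, P(bowl C | data) = 0.14222, P(bowl D | data) = 0.35389.
So P(purple next | data) = Σ P(purple next | H) P(H | data) = (4/11)(0.47495) + (7/11)(0.028937) + (1/2)(0.14222) + (2/5)(0.35389) = 0.40379.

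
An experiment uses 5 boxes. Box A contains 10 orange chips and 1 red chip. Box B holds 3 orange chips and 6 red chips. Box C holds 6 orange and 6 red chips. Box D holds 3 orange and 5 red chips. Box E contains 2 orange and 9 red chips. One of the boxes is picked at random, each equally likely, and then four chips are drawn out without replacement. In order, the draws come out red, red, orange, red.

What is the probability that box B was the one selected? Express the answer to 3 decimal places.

For each hypothesis, P(data | H) works out to: P(data | box A) = (1/11)(0/10) = 0; P(data | box B) = (6/9)(5/8)(3/7)(4/6) = 0.11905; P(data | box C) = (6/12)(5/11)(6/10)(4/9) = 0.060606; P(data | box D) = (5/8)(4/7)(3/6)(3/5) = 0.10714; P(data | box E) = (9/11)(8/10)(2/9)(7/8) = 0.12727.
The prior-weighted likelihoods are 1/5 · 0 = 0, 1/5 · 0.11905 = 0.02381, 1/5 · 0.060606 = 0.012121, 1/5 · 0.10714 = 0.021429, 1/5 · 0.12727 = 0.025455; summing to 0.082814.
Hence P(box B | data) = (0.02381) / (0.082814) = 0.28751.

0.288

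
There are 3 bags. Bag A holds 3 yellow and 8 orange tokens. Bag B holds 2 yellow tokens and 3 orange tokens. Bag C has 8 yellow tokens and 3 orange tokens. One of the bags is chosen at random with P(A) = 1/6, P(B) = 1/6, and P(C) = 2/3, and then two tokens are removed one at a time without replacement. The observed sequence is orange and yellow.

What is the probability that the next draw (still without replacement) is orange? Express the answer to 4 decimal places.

Under each hypothesis, the probability of the observed sequence is: P(data | bag A) = (8/11)(3/10) = 12/55; P(data | bag B) = (3/5)(2/4) = 3/10; P(data | bag C) = (3/11)(8/10) = 12/55.
Multiplying each by its prior: 1/6 · 12/55 = 2/55, 1/6 · 3/10 = 1/20, 2/3 · 12/55 = 8/55; with total 51/220.
Dividing through by the total gives posterior P(bag A | data) = 8/51, P(bag B | data) = 11/51, P(bag C | data) = 32/51.
So P(orange next | data) = Σ P(orange next | H) P(H | data) = (7/9)(8/51) + (2/3)(11/51) + (2/9)(32/51) = 62/153.

0.4052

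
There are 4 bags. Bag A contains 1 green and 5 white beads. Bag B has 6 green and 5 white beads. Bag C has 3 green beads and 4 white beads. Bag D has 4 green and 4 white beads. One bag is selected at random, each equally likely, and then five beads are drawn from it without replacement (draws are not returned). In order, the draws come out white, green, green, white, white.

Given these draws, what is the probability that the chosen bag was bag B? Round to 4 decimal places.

Compute the likelihood of the observed sequence for each case: P(data | bag A) = (5/6)(1/5)(0/4) = 0; P(data | bag B) = (5/11)(6/10)(5/9)(4/8)(3/7) = 0.032468; P(data | bag C) = (4/7)(3/6)(2/5)(3/4)(2/3) = 0.057143; P(data | bag D) = (4/8)(4/7)(3/6)(3/5)(2/4) = 0.042857.
Multiplying each by its prior: 1/4 · 0 = 0, 1/4 · 0.032468 = 0.0081169, 1/4 · 0.057143 = 0.014286, 1/4 · 0.042857 = 0.010714; summing to 0.033117.
By Bayes' rule, P(bag B | data) = (0.0081169) / (0.033117) = 0.2451.

0.2451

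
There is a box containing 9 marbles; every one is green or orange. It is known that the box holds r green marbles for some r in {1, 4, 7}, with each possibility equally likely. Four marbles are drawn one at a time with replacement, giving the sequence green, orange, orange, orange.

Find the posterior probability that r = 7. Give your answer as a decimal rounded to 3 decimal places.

The likelihood of the observed sequence under each hypothesis: P(data | r = 1) = (1/9)(8/9)(8/9)(8/9) = 0.078037; P(data | r = 4) = (4/9)(5/9)(5/9)(5/9) = 0.076208; P(data | r = 7) = (7/9)(2/9)(2/9)(2/9) = 0.0085353.
The prior-weighted likelihoods are 1/3 · 0.078037 = 0.026012, 1/3 · 0.076208 = 0.025403, 1/3 · 0.0085353 = 0.0028451; these sum to 0.05426.
Therefore the posterior P(r = 7 | data) = (0.0028451) / (0.05426) = 0.052434.

0.052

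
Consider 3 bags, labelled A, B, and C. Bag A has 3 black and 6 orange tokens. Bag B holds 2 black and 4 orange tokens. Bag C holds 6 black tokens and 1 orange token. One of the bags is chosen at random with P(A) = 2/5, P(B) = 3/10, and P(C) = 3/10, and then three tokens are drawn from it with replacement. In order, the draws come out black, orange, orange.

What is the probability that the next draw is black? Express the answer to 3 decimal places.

The likelihood of the observed sequence under each hypothesis: P(data | bag A) = (3/9)(6/9)(6/9) = 0.14815; P(data | bag B) = (2/6)(4/6)(4/6) = 0.14815; P(data | bag C) = (6/7)(1/7)(1/7) = 0.017493.
Multiplying each by its prior: 2/5 · 0.14815 = 0.059259, 3/10 · 0.14815 = 0.044444, 3/10 · 0.017493 = 0.0052478; these sum to 0.10895.
Dividing through by the total gives posterior P(bag A | data) = 0.5439, P(bag B | data) = 0.40793, P(bag C | data) = 0.048167.
So P(black next | data) = Σ P(black next | H) P(H | data) = (1/3)(0.5439) + (1/3)(0.40793) + (6/7)(0.048167) = 0.35856.

0.359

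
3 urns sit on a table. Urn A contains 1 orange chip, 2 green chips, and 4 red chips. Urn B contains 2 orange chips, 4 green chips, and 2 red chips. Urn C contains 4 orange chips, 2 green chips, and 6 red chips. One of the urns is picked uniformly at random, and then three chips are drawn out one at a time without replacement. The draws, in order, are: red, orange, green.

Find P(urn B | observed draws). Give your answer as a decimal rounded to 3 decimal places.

0.390

Compute the likelihood of the observed sequence for each case: P(data | urn A) = (4/7)(1/6)(2/5) = 0.038095; P(data | urn B) = (2/8)(2/7)(4/6) = 0.047619; P(data | urn C) = (6/12)(4/11)(2/10) = 0.036364.
Weighting by the prior gives 1/3 · 0.038095 = 0.012698, 1/3 · 0.047619 = 0.015873, 1/3 · 0.036364 = 0.012121; with total 0.040693.
By Bayes' rule, P(urn B | data) = (0.015873) / (0.040693) = 0.39007.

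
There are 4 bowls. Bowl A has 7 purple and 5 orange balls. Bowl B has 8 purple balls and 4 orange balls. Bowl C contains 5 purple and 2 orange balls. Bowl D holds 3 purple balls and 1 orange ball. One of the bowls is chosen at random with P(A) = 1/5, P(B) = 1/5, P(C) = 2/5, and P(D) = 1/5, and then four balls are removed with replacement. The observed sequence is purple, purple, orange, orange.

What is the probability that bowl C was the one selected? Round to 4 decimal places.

Compute the likelihood of the observed sequence for each case: P(data | bowl A) = (7/12)(7/12)(5/12)(5/12) = 0.059076; P(data | bowl B) = (8/12)(8/12)(4/12)(4/12) = 0.049383; P(data | bowl C) = (5/7)(5/7)(2/7)(2/7) = 0.041649; P(data | bowl D) = (3/4)(3/4)(1/4)(1/4) = 0.035156.
The prior-weighted likelihoods are 1/5 · 0.059076 = 0.011815, 1/5 · 0.049383 = 0.0098765, 2/5 · 0.041649 = 0.01666, 1/5 · 0.035156 = 0.0070313; these sum to 0.045383.
So P(bowl C | data) = (0.01666) / (0.045383) = 0.36709.

0.3671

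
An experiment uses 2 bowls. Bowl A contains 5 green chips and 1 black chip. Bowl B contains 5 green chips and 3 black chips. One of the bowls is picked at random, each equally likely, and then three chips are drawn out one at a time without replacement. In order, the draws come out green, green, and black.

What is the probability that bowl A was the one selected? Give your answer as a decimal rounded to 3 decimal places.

The likelihood of the observed sequence under each hypothesis: P(data | bowl A) = (5/6)(4/5)(1/4) = 1/6; P(data | bowl B) = (5/8)(4/7)(3/6) = 5/28.
The prior-weighted likelihoods are 1/2 · 1/6 = 1/12, 1/2 · 5/28 = 5/56; with total 29/168.
By Bayes' rule, P(bowl A | data) = (1/12) / (29/168) = 14/29.

0.483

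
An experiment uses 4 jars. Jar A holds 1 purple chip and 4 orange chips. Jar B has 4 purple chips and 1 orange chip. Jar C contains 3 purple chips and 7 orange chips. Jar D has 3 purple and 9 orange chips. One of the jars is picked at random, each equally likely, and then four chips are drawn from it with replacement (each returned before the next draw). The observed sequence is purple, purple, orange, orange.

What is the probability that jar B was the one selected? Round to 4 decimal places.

0.1962

Compute the likelihood of the observed sequence for each case: P(data | jar A) = (1/5)(1/5)(4/5)(4/5) = 0.0256; P(data | jar B) = (4/5)(4/5)(1/5)(1/5) = 0.0256; P(data | jar C) = (3/10)(3/10)(7/10)(7/10) = 0.0441; P(data | jar D) = (3/12)(3/12)(9/12)(9/12) = 0.035156.
Multiplying each by its prior: 1/4 · 0.0256 = 0.0064, 1/4 · 0.0256 = 0.0064, 1/4 · 0.0441 = 0.011025, 1/4 · 0.035156 = 0.0087891; with total 0.032614.
Hence P(jar B | data) = (0.0064) / (0.032614) = 0.19623.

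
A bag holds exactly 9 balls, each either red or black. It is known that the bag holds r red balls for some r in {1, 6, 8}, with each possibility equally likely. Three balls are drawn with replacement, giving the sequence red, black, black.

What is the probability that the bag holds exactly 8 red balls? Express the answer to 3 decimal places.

Under each hypothesis, the probability of the observed sequence is: P(data | r = 1) = (1/9)(8/9)(8/9) = 0.087791; P(data | r = 6) = (6/9)(3/9)(3/9) = 0.074074; P(data | r = 8) = (8/9)(1/9)(1/9) = 0.010974.
Weighting by the prior gives 1/3 · 0.087791 = 0.029264, 1/3 · 0.074074 = 0.024691, 1/3 · 0.010974 = 0.003658; with total 0.057613.
Therefore the posterior P(r = 8 | data) = (0.003658) / (0.057613) = 0.063492.

0.063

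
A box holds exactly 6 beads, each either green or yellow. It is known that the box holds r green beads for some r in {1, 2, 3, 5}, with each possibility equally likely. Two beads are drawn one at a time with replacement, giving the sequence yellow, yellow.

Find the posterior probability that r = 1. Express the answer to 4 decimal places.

For each hypothesis, P(data | H) works out to: P(data | r = 1) = (5/6)(5/6) = 25/36; P(data | r = 2) = (4/6)(4/6) = 4/9; P(data | r = 3) = (3/6)(3/6) = 1/4; P(data | r = 5) = (1/6)(1/6) = 1/36.
Multiplying each by its prior: 1/4 · 25/36 = 25/144, 1/4 · 4/9 = 1/9, 1/4 · 1/4 = 1/16, 1/4 · 1/36 = 1/144; with total 17/48.
By Bayes' rule, P(r = 1 | data) = (25/144) / (17/48) = 25/51.

0.4902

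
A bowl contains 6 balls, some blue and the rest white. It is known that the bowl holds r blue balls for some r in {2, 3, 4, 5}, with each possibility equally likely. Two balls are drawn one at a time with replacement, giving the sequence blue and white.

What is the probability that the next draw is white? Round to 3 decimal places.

The likelihood of the observed sequence under each hypothesis: P(data | r = 2) = (2/6)(4/6) = 2/9; P(data | r = 3) = (3/6)(3/6) = 1/4; P(data | r = 4) = (4/6)(2/6) = 2/9; P(data | r = 5) = (5/6)(1/6) = 5/36.
The prior-weighted likelihoods are 1/4 · 2/9 = 1/18, 1/4 · 1/4 = 1/16, 1/4 · 2/9 = 1/18, 1/4 · 5/36 = 5/144; with total 5/24.
The posterior is then P(r = 2 | data) = 4/15, P(r = 3 | data) = 3/10, P(r = 4 | data) = 4/15, P(r = 5 | data) = 1/6.
So P(white next | data) = Σ P(white next | H) P(H | data) = (2/3)(4/15) + (1/2)(3/10) + (1/3)(4/15) + (1/6)(1/6) = 4/9.

0.444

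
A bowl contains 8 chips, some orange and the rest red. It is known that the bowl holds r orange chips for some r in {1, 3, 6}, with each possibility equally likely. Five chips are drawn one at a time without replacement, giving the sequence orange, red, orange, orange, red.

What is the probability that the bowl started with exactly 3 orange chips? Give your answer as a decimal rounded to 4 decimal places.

Under each hypothesis, the probability of the observed sequence is: P(data | r = 1) = (1/8)(7/7)(0/6) = 0; P(data | r = 3) = (3/8)(5/7)(2/6)(1/5)(4/4) = 1/56; P(data | r = 6) = (6/8)(2/7)(5/6)(4/5)(1/4) = 1/28.
Weighting by the prior gives 1/3 · 0 = 0, 1/3 · 1/56 = 1/168, 1/3 · 1/28 = 1/84; with total 1/56.
Hence P(r = 3 | data) = (1/168) / (1/56) = 1/3.

0.3333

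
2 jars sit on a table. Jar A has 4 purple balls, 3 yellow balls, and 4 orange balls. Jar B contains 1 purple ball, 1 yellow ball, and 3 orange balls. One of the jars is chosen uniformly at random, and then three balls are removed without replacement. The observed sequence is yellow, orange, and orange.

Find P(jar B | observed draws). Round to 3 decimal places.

For each hypothesis, P(data | H) works out to: P(data | jar A) = (3/11)(4/10)(3/9) = 2/55; P(data | jar B) = (1/5)(3/4)(2/3) = 1/10.
Multiplying each by its prior: 1/2 · 2/55 = 1/55, 1/2 · 1/10 = 1/20; these sum to 3/44.
Therefore the posterior P(jar B | data) = (1/20) / (3/44) = 11/15.

0.733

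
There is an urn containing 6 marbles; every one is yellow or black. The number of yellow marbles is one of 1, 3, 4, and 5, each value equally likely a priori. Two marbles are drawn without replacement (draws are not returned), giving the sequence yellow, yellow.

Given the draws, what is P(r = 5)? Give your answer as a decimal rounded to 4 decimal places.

0.5263

Under each hypothesis, the probability of the observed sequence is: P(data | r = 1) = (1/6)(0/5) = 0; P(data | r = 3) = (3/6)(2/5) = 1/5; P(data | r = 4) = (4/6)(3/5) = 2/5; P(data | r = 5) = (5/6)(4/5) = 2/3.
The prior-weighted likelihoods are 1/4 · 0 = 0, 1/4 · 1/5 = 1/20, 1/4 · 2/5 = 1/10, 1/4 · 2/3 = 1/6; these sum to 19/60.
Hence P(r = 5 | data) = (1/6) / (19/60) = 10/19.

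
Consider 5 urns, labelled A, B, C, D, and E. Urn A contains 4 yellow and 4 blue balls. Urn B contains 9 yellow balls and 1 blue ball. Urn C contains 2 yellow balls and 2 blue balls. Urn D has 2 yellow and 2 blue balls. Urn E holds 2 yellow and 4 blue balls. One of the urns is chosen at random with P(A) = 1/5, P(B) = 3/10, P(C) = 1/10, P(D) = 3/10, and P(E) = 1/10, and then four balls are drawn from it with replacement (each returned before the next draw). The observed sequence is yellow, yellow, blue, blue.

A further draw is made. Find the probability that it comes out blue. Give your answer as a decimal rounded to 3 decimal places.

Compute the likelihood of the observed sequence for each case: P(data | urn A) = (4/8)(4/8)(4/8)(4/8) = 0.0625; P(data | urn B) = (9/10)(9/10)(1/10)(1/10) = 0.0081; P(data | urn C) = (2/4)(2/4)(2/4)(2/4) = 0.0625; P(data | urn D) = (2/4)(2/4)(2/4)(2/4) = 0.0625; P(data | urn E) = (2/6)(2/6)(4/6)(4/6) = 0.049383.
The prior-weighted likelihoods are 1/5 · 0.0625 = 0.0125, 3/10 · 0.0081 = 0.00243, 1/10 · 0.0625 = 0.00625, 3/10 · 0.0625 = 0.01875, 1/10 · 0.049383 = 0.0049383; summing to 0.044868.
The posterior is then P(urn A | data) = 0.27859, P(urn B | data) = 0.054159, P(urn C | data) = 0.1393, P(urn D | data) = 0.41789, P(urn E | data) = 0.11006.
Averaging over the posterior, P(blue next | data) = (1/2)(0.27859) + (1/10)(0.054159) + (1/2)(0.1393) + (1/2)(0.41789) + (2/3)(0.11006) = 0.49668.

0.497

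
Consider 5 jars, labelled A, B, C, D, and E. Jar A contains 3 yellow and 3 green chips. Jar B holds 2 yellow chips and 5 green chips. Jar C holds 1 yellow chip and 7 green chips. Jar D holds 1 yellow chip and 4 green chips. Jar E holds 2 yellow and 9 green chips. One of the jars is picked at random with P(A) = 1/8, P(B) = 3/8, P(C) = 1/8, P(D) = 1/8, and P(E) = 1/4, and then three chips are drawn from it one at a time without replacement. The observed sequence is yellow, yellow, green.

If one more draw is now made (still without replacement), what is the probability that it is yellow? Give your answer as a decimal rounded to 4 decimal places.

Under each hypothesis, the probability of the observed sequence is: P(data | jar A) = (3/6)(2/5)(3/4) = 0.15; P(data | jar B) = (2/7)(1/6)(5/5) = 0.047619; P(data | jar C) = (1/8)(0/7) = 0; P(data | jar D) = (1/5)(0/4) = 0; P(data | jar E) = (2/11)(1/10)(9/9) = 0.018182.
Weighting by the prior gives 1/8 · 0.15 = 0.01875, 3/8 · 0.047619 = 0.017857, 1/8 · 0 = 0, 1/8 · 0 = 0, 1/4 · 0.018182 = 0.0045455; these sum to 0.041153.
The posterior is then P(jar A | data) = 0.45562, P(jar B | data) = 0.43393, P(jar C | data) = 0, P(jar D | data) = 0, P(jar E | data) = 0.11045.
Averaging over the posterior, P(yellow next | data) = (1/3)(0.45562) + (0)(0.43393) + (0)(0.11045) = 0.15187.

0.1519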